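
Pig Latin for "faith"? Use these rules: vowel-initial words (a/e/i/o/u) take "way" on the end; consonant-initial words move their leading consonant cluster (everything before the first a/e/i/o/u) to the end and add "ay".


Word: "faith"
Starts with consonant(s) → move to end, add 'ay'
Consonant cluster: "f"
Pig Latin = "aithfay"


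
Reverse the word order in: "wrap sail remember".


Original: "wrap sail remember"
Words (1..n): wrap | sail | remember
Reversed (n..1): remember | sail | wrap
Result = "remember sail wrap"


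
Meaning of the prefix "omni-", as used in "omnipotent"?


Prefix: omni-
As in: omnipotent -> omni- + potent
Meaning = all


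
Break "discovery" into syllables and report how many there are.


Word: "discovery"
Syllable breakdown: dis / cov / er / y
Counting: 4 parts
= 4 syllables


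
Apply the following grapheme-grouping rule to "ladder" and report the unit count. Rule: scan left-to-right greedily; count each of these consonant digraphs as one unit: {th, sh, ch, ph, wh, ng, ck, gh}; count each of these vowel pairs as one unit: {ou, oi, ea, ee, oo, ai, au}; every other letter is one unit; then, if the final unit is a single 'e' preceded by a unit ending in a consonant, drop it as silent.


Word: "ladder" (6 letters)
Left-to-right scan:
  (1) 'l' (letter)
  (2) 'a' (letter)
  (3) 'd' (letter)
  (4) 'd' (letter)
  (5) 'e' (letter)
  (6) 'r' (letter)
Units from scan: 6
Sound units = 6 units


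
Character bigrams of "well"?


Word: "well" (length 4)
Number of bigrams = 4 - 2 + 1 = 3
  Position 0: "we"
  Position 1: "el"
  Position 2: "ll"
Bigrams = "we", "el", "ll"


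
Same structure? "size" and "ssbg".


Pattern of "size": [0, 1, 2, 3]
Pattern of "ssbg": [0, 0, 1, 2]
Patterns do not match
Same pattern = No


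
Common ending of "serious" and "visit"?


Word 1: "serious"
Word 2: "visit"
Comparing from end:
  Pos -1: 's' != 't' (stop)
LCS = "" (length 0)


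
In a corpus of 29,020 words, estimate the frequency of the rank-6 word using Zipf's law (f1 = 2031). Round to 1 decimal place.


Zipf's law: f(r) = f(1) / r
f(1) = 2031
f(6) = 2031 / 6
= 338.5 occurrences


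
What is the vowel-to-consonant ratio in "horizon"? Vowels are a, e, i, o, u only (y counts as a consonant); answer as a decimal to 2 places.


Word: "horizon"
Vowels (a,e,i,o,u): 3
Consonants: 4
Ratio = 3/4
= 0.75


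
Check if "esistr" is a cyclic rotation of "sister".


Word: "sister", Candidate: "esistr"
Method: check if candidate is substring of word+word
"sistersister" contains "esistr"? No
Is rotation = No


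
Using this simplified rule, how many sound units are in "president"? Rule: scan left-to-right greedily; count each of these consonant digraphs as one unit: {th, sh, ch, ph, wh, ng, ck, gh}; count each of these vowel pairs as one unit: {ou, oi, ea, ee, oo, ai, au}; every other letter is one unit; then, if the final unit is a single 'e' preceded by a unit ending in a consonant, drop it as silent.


Word: "president" (9 letters)
Left-to-right scan:
  [1] 'p' (letter)
  [2] 'r' (letter)
  [3] 'e' (letter)
  [4] 's' (letter)
  [5] 'i' (letter)
  [6] 'd' (letter)
  [7] 'e' (letter)
  [8] 'n' (letter)
  [9] 't' (letter)
Units from scan: 9
Sound units = 9 units


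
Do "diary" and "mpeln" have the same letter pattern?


Pattern of "diary": [0, 1, 2, 3, 4]
Pattern of "mpeln": [0, 1, 2, 3, 4]
Patterns match
Same pattern = Yes


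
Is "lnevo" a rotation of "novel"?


Word: "novel", Candidate: "lnevo"
Method: check if candidate is substring of word+word
"novelnovel" contains "lnevo"? No
Is rotation = No


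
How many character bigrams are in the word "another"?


Word: "another" (length 7)
Number of 2-grams = length - 2 + 1 = 7 - 2 + 1
= 6


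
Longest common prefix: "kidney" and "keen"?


Word 1: "kidney"
Word 2: "keen"
Comparing from start:
  Pos 0: 'k' == 'k'
  Pos 1: 'i' != 'e' (stop)
LCP = "k" (length 1)


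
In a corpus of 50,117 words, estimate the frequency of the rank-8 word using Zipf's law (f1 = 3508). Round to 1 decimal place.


Zipf's law: f(r) = f(1) / r
f(1) = 3508
f(8) = 3508 / 8
= 438.5 occurrences


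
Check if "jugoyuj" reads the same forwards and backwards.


Word: "jugoyuj"
Reversed: "juyoguj"
Forward == Backward? jugoyuj != juyoguj
Palindrome = No


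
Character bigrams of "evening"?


Word: "evening" (length 7)
Number of bigrams = 7 - 2 + 1 = 6
  Position 0: "ev"
  Position 1: "ve"
  Position 2: "en"
  Position 3: "ni"
  Position 4: "in"
  Position 5: "ng"
Bigrams = "ev", "ve", "en", "ni", "in", "ng"


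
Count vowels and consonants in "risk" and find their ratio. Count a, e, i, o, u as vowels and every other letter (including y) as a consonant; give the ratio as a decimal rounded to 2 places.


Word: "risk"
Vowels (a,e,i,o,u): 1
Consonants: 3
Ratio = 1/3
= 0.33


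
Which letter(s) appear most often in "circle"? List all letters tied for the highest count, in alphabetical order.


Word: "circle"
Letter counts:
  'c': 2
  'e': 1
  'i': 1
  'l': 1
  'r': 1
Maximum count = 2
Most frequent = 'c' (2 times each)


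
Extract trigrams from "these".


Word: "these" (length 5)
Number of trigrams = 5 - 3 + 1 = 3
  Position 0: "the"
  Position 1: "hes"
  Position 2: "ese"
Trigrams = "the", "hes", "ese"


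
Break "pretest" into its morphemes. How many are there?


Word: "pretest"
Morphemes: pre- / test
Each morpheme carries meaning
= 2 morphemes


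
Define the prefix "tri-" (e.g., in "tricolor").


Prefix: tri-
As in: tricolor -> tri- + color
Meaning = three


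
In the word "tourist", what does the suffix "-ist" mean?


Suffix: -ist
Example: tourist = tour + -ist
Meaning = one who practices


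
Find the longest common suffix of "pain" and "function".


Word 1: "pain"
Word 2: "function"
Comparing from end:
  Pos -1: 'n' == 'n'
  Pos -2: 'i' != 'o' (stop)
LCS = "n" (length 1)


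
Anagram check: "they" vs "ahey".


Word 1: "they" → sorted: ehty
Word 2: "ahey" → sorted: aehy
Same letters? ehty != aehy
Anagram = No


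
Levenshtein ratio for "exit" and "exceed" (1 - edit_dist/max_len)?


Word 1: "exit" (length 4)
Word 2: "exceed" (length 6)
One optimal edit sequence:
  1. keep 'e'
  2. keep 'x'
  3. insert 'c'  (+1)
  4. insert 'e'  (+1)
  5. substitute 'i' -> 'e'  (+1)
  6. substitute 't' -> 'd'  (+1)
Edit distance = 4
Max length = max(4, 6) = 6
Similarity = 1 - 4/6
= 0.3333


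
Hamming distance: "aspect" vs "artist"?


Comparing character by character (same length = 6):
  Pos 0: 'a' vs 'a' =
  Pos 1: 's' vs 'r' !=
  Pos 2: 'p' vs 't' !=
  Pos 3: 'e' vs 'i' !=
  Pos 4: 'c' vs 's' !=
  Pos 5: 't' vs 't' =
Hamming distance = 4


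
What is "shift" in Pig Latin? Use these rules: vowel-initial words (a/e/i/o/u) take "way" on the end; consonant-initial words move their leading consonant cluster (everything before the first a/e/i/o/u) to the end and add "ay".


Word: "shift"
Starts with consonant(s) → move to end, add 'ay'
Consonant cluster: "sh"
Pig Latin = "iftshay"


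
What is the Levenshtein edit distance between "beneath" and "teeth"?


Word 1: "beneath" (length 7)
Word 2: "teeth" (length 5)
One optimal edit sequence (insert/delete/substitute each cost 1):
  1. substitute 'b' -> 't'  (+1)
  2. keep 'e'
  3. delete 'n'  (+1)
  4. keep 'e'
  5. delete 'a'  (+1)
  6. keep 't'
  7. keep 'h'
Total edit operations: 3
Edit distance = 3


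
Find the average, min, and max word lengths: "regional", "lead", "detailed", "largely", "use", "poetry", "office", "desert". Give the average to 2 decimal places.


Lengths: "regional"=8, "lead"=4, "detailed"=8, "largely"=7, "use"=3, "poetry"=6, "office"=6, "desert"=6
Sum = 48, Count = 8
Average = 48/8 = 6.00
= avg=6.00, min=3, max=8


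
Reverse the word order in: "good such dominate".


Original: "good such dominate"
Words (1..n): good | such | dominate
Reversed (n..1): dominate | such | good
Result = "dominate such good"


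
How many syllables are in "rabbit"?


Word: "rabbit"
Syllable breakdown: rab-bit
Counting: 2 parts
= 2 syllables


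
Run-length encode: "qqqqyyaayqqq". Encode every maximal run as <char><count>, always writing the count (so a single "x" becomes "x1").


String: "qqqqyyaayqqq"
Scanning for consecutive runs:
  'q' x 4
  'y' x 2
  'a' x 2
  'y' x 1
  'q' x 3
RLE = "q4y2a2y1q3"


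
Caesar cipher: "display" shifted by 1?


Word: "display"
Shift: 1
Each letter → (letter + shift) mod 26:
  'd' (3) + 1 = 4 → 'e'
  'i' (8) + 1 = 9 → 'j'
  's' (18) + 1 = 19 → 't'
  'p' (15) + 1 = 16 → 'q'
  'l' (11) + 1 = 12 → 'm'
  'a' (0) + 1 = 1 → 'b'
  'y' (24) + 1 = 25 → 'z'
Result = "ejtqmbz"


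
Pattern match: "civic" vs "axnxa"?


Pattern of "civic": [0, 1, 2, 1, 0]
Pattern of "axnxa": [0, 1, 2, 1, 0]
Patterns match
Same pattern = Yes


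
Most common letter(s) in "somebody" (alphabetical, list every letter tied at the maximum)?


Word: "somebody"
Letter counts:
  'b': 1
  'd': 1
  'e': 1
  'm': 1
  'o': 2
  's': 1
  'y': 1
Maximum count = 2
Most frequent = 'o' (2 times each)


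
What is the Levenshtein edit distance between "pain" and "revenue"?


Word 1: "pain" (length 4)
Word 2: "revenue" (length 7)
One optimal edit sequence (insert/delete/substitute each cost 1):
  1. insert 'r'  (+1)
  2. substitute 'p' -> 'e'  (+1)
  3. substitute 'a' -> 'v'  (+1)
  4. substitute 'i' -> 'e'  (+1)
  5. keep 'n'
  6. insert 'u'  (+1)
  7. insert 'e'  (+1)
Total edit operations: 6
Edit distance = 6


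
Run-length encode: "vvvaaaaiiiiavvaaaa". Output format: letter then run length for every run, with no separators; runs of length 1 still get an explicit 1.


String: "vvvaaaaiiiiavvaaaa"
Scanning for consecutive runs:
  'v' x 3
  'a' x 4
  'i' x 4
  'a' x 1
  'v' x 2
  'a' x 4
RLE = "v3a4i4a1v2a4"


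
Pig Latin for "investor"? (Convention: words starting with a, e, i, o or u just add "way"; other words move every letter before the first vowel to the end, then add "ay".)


Word: "investor"
Starts with vowel → add 'way'
Pig Latin = "investorway"


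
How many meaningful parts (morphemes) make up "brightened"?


Word: "brightened"
Morphemes: bright + -en + -ed
Each morpheme carries meaning
= 3 morphemes


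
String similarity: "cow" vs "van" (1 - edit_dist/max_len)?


Word 1: "cow" (length 3)
Word 2: "van" (length 3)
One optimal edit sequence:
  1. substitute 'c' -> 'v'  (+1)
  2. substitute 'o' -> 'a'  (+1)
  3. substitute 'w' -> 'n'  (+1)
Edit distance = 3
Max length = max(3, 3) = 3
Similarity = 1 - 3/3
= 0.0000


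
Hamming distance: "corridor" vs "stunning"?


Comparing character by character (same length = 8):
  Pos 0: 'c' vs 's' !=
  Pos 1: 'o' vs 't' !=
  Pos 2: 'r' vs 'u' !=
  Pos 3: 'r' vs 'n' !=
  Pos 4: 'i' vs 'n' !=
  Pos 5: 'd' vs 'i' !=
  Pos 6: 'o' vs 'n' !=
  Pos 7: 'r' vs 'g' !=
Hamming distance = 8


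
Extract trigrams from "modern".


Word: "modern" (length 6)
Number of trigrams = 6 - 3 + 1 = 4
  Position 0: "mod"
  Position 1: "ode"
  Position 2: "der"
  Position 3: "ern"
Trigrams = "mod", "ode", "der", "ern"


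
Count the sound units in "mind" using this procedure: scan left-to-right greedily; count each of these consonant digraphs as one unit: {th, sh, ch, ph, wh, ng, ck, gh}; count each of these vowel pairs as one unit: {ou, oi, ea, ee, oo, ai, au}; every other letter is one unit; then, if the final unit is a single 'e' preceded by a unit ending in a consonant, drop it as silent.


Word: "mind" (4 letters)
Left-to-right scan:
  (1) 'm' (letter)
  (2) 'i' (letter)
  (3) 'n' (letter)
  (4) 'd' (letter)
Units from scan: 4
Sound units = 4 units


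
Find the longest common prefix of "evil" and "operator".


Word 1: "evil"
Word 2: "operator"
Comparing from start:
  Pos 0: 'e' != 'o' (stop)
LCP = "" (length 0)


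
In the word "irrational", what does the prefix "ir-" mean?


Prefix: ir-
As in: irrational -> ir- + rational
Meaning = not


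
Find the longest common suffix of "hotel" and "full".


Word 1: "hotel"
Word 2: "full"
Comparing from end:
  Pos -1: 'l' == 'l'
  Pos -2: 'e' != 'l' (stop)
LCS = "l" (length 1)


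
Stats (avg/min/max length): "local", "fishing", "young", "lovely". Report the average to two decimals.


Lengths: "local"=5, "fishing"=7, "young"=5, "lovely"=6
Sum = 23, Count = 4
Average = 23/4 = 5.75
= avg=5.75, min=5, max=7


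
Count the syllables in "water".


Word: "water"
Syllable breakdown: wa-ter
Counting: 2 parts
= 2 syllables


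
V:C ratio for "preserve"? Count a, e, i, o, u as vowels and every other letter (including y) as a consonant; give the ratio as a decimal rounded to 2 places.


Word: "preserve"
Vowels (a,e,i,o,u): 3
Consonants: 5
Ratio = 3/5
= 0.60


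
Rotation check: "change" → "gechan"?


Word: "change", Candidate: "gechan"
Method: check if candidate is substring of word+word
"changechange" contains "gechan"? Yes
Is rotation = Yes


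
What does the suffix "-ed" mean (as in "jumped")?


Suffix: -ed
Example: jumped (jump + -ed)
Meaning = past tense


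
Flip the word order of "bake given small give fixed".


Original: "bake given small give fixed"
Words (1..n): bake | given | small | give | fixed
Reversed (n..1): fixed | give | small | given | bake
Result = "fixed give small given bake"


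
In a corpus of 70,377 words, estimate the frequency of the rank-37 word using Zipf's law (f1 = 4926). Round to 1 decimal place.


Zipf's law: f(r) = f(1) / r
f(1) = 4926
f(37) = 4926 / 37
= 133.1 occurrences


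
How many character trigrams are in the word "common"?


Word: "common" (length 6)
Number of 3-grams = length - 3 + 1 = 6 - 3 + 1
= 4


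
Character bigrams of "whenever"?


Word: "whenever" (length 8)
Number of bigrams = 8 - 2 + 1 = 7
  Position 0: "wh"
  Position 1: "he"
  Position 2: "en"
  Position 3: "ne"
  Position 4: "ev"
  Position 5: "ve"
  Position 6: "er"
Bigrams = "wh", "he", "en", "ne", "ev", "ve", "er"


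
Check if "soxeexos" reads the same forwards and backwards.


Word: "soxeexos"
Reversed: "soxeexos"
Forward == Backward? soxeexos == soxeexos
Palindrome = Yes


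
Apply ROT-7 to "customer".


Word: "customer"
Shift: 7
Each letter → (letter + shift) mod 26:
  'c' (2) + 7 = 9 → 'j'
  'u' (20) + 7 = 1 → 'b'
  's' (18) + 7 = 25 → 'z'
  't' (19) + 7 = 0 → 'a'
  'o' (14) + 7 = 21 → 'v'
  'm' (12) + 7 = 19 → 't'
  'e' (4) + 7 = 11 → 'l'
  'r' (17) + 7 = 24 → 'y'
Result = "jbzavtly"


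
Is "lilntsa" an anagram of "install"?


Word 1: "install" → sorted: aillnst
Word 2: "lilntsa" → sorted: aillnst
Same letters? aillnst == aillnst
Anagram = Yes


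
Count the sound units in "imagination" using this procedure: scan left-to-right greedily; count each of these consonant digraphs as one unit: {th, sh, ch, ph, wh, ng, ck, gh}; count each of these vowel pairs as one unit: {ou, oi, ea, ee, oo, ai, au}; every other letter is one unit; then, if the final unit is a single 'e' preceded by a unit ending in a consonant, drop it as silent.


Word: "imagination" (11 letters)
Left-to-right scan:
  1. 'i' (letter)
  2. 'm' (letter)
  3. 'a' (letter)
  4. 'g' (letter)
  5. 'i' (letter)
  6. 'n' (letter)
  7. 'a' (letter)
  8. 't' (letter)
  9. 'i' (letter)
  10. 'o' (letter)
  11. 'n' (letter)
Units from scan: 11
Sound units = 11 units


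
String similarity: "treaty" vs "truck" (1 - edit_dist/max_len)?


Word 1: "treaty" (length 6)
Word 2: "truck" (length 5)
One optimal edit sequence:
  1. keep 't'
  2. keep 'r'
  3. delete 'e'  (+1)
  4. substitute 'a' -> 'u'  (+1)
  5. substitute 't' -> 'c'  (+1)
  6. substitute 'y' -> 'k'  (+1)
Edit distance = 4
Max length = max(6, 5) = 6
Similarity = 1 - 4/6
= 0.3333


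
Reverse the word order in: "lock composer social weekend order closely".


Original: "lock composer social weekend order closely"
Words (1..n): lock | composer | social | weekend | order | closely
Reversed (n..1): closely | order | weekend | social | composer | lock
Result = "closely order weekend social composer lock"


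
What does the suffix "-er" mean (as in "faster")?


Suffix: -er
Example: faster (fast + -er)
Meaning = one who / more


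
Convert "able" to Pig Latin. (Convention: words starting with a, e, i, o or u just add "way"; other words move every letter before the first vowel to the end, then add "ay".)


Word: "able"
Starts with vowel → add 'way'
Pig Latin = "ableway"


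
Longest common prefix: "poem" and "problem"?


Word 1: "poem"
Word 2: "problem"
Comparing from start:
  Pos 0: 'p' == 'p'
  Pos 1: 'o' != 'r' (stop)
LCP = "p" (length 1)


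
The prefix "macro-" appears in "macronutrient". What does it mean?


Prefix: macro-
As in: macronutrient -> macro- + nutrient
Meaning = large


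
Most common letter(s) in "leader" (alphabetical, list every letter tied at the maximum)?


Word: "leader"
Letter counts:
  'a': 1
  'd': 1
  'e': 2
  'l': 1
  'r': 1
Maximum count = 2
Most frequent = 'e' (2 times each)


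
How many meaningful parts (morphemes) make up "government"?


Word: "government"
Morphemes: govern + -ment
Each morpheme carries meaning
= 2 morphemes


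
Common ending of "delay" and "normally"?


Word 1: "delay"
Word 2: "normally"
Comparing from end:
  Pos -1: 'y' == 'y'
  Pos -2: 'a' != 'l' (stop)
LCS = "y" (length 1)


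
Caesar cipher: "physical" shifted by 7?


Word: "physical"
Shift: 7
Each letter → (letter + shift) mod 26:
  'p' (15) + 7 = 22 → 'w'
  'h' (7) + 7 = 14 → 'o'
  'y' (24) + 7 = 5 → 'f'
  's' (18) + 7 = 25 → 'z'
  'i' (8) + 7 = 15 → 'p'
  'c' (2) + 7 = 9 → 'j'
  'a' (0) + 7 = 7 → 'h'
  'l' (11) + 7 = 18 → 's'
Result = "wofzpjhs"


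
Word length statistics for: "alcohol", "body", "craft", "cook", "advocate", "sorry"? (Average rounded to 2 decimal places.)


Lengths: "alcohol"=7, "body"=4, "craft"=5, "cook"=4, "advocate"=8, "sorry"=5
Sum = 33, Count = 6
Average = 33/6 = 5.50
= avg=5.50, min=4, max=8


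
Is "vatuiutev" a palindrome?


Word: "vatuiutev"
Reversed: "vetuiutav"
Forward == Backward? vatuiutev != vetuiutav
Palindrome = No


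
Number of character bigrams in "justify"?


Word: "justify" (length 7)
Number of 2-grams = length - 2 + 1 = 7 - 2 + 1
= 6


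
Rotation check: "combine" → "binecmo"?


Word: "combine", Candidate: "binecmo"
Method: check if candidate is substring of word+word
"combinecombine" contains "binecmo"? No
Is rotation = No


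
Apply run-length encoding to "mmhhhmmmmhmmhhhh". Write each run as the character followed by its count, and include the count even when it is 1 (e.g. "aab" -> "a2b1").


String: "mmhhhmmmmhmmhhhh"
Scanning for consecutive runs:
  'm' x 2
  'h' x 3
  'm' x 4
  'h' x 1
  'm' x 2
  'h' x 4
RLE = "m2h3m4h1m2h4"


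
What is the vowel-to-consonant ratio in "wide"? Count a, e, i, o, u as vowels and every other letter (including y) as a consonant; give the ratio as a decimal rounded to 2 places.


Word: "wide"
Vowels (a,e,i,o,u): 2
Consonants: 2
Ratio = 2/2
= 1.00


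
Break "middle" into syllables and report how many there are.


Word: "middle"
Syllable breakdown: mid | dle
Counting: 2 parts
= 2 syllables


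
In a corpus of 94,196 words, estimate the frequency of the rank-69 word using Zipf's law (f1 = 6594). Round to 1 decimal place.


Zipf's law: f(r) = f(1) / r
f(1) = 6594
f(69) = 6594 / 69
= 95.6 occurrences


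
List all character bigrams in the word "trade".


Word: "trade" (length 5)
Number of bigrams = 5 - 2 + 1 = 4
  Position 0: "tr"
  Position 1: "ra"
  Position 2: "ad"
  Position 3: "de"
Bigrams = "tr", "ra", "ad", "de"


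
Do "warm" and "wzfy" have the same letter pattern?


Pattern of "warm": [0, 1, 2, 3]
Pattern of "wzfy": [0, 1, 2, 3]
Patterns match
Same pattern = Yes


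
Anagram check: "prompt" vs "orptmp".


Word 1: "prompt" → sorted: mopprt
Word 2: "orptmp" → sorted: mopprt
Same letters? mopprt == mopprt
Anagram = Yes


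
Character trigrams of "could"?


Word: "could" (length 5)
Number of trigrams = 5 - 3 + 1 = 3
  Position 0: "cou"
  Position 1: "oul"
  Position 2: "uld"
Trigrams = "cou", "oul", "uld"


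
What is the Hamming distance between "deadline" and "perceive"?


Comparing character by character (same length = 8):
  Pos 0: 'd' vs 'p' !=
  Pos 1: 'e' vs 'e' =
  Pos 2: 'a' vs 'r' !=
  Pos 3: 'd' vs 'c' !=
  Pos 4: 'l' vs 'e' !=
  Pos 5: 'i' vs 'i' =
  Pos 6: 'n' vs 'v' !=
  Pos 7: 'e' vs 'e' =
Hamming distance = 5


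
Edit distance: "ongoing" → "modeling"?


Word 1: "ongoing" (length 7)
Word 2: "modeling" (length 8)
One optimal edit sequence (insert/delete/substitute each cost 1):
  1. insert 'm'  (+1)
  2. keep 'o'
  3. substitute 'n' -> 'd'  (+1)
  4. substitute 'g' -> 'e'  (+1)
  5. substitute 'o' -> 'l'  (+1)
  6. keep 'i'
  7. keep 'n'
  8. keep 'g'
Total edit operations: 4
Edit distance = 4


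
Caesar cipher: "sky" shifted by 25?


Word: "sky"
Shift: 25
Each letter → (letter + shift) mod 26:
  's' (18) + 25 = 17 → 'r'
  'k' (10) + 25 = 9 → 'j'
  'y' (24) + 25 = 23 → 'x'
Result = "rjx"


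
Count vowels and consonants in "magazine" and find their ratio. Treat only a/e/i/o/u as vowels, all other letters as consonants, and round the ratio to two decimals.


Word: "magazine"
Vowels (a,e,i,o,u): 4
Consonants: 4
Ratio = 4/4
= 1.00


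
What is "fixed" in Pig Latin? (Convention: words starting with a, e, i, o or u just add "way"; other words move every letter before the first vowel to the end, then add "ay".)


Word: "fixed"
Starts with consonant(s) → move to end, add 'ay'
Consonant cluster: "f"
Pig Latin = "ixedfay"


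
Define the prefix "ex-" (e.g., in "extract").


Prefix: ex-
Example: extract = ex- + tract
Meaning = out / former


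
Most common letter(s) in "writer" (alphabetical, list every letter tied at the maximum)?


Word: "writer"
Letter counts:
  'e': 1
  'i': 1
  'r': 2
  't': 1
  'w': 1
Maximum count = 2
Most frequent = 'r' (2 times each)


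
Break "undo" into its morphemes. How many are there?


Word: "undo"
Morphemes: un- | do
Each morpheme carries meaning
= 2 morphemes


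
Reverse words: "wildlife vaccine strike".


Original: "wildlife vaccine strike"
Words (1..n): wildlife | vaccine | strike
Reversed (n..1): strike | vaccine | wildlife
Result = "strike vaccine wildlife"


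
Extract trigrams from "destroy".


Word: "destroy" (length 7)
Number of trigrams = 7 - 3 + 1 = 5
  Position 0: "des"
  Position 1: "est"
  Position 2: "str"
  Position 3: "tro"
  Position 4: "roy"
Trigrams = "des", "est", "str", "tro", "roy"


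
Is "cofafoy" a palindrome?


Word: "cofafoy"
Reversed: "yofafoc"
Forward == Backward? cofafoy != yofafoc
Palindrome = No


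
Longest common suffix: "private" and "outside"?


Word 1: "private"
Word 2: "outside"
Comparing from end:
  Pos -1: 'e' == 'e'
  Pos -2: 't' != 'd' (stop)
LCS = "e" (length 1)


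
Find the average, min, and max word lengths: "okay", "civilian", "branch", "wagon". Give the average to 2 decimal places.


Lengths: "okay"=4, "civilian"=8, "branch"=6, "wagon"=5
Sum = 23, Count = 4
Average = 23/4 = 5.75
= avg=5.75, min=4, max=8


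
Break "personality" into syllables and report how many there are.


Word: "personality"
Syllable breakdown: per / son / al / i / ty
Counting: 5 parts
= 5 syllables


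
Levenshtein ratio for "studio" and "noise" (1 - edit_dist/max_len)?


Word 1: "studio" (length 6)
Word 2: "noise" (length 5)
One optimal edit sequence:
  1. delete 's'  (+1)
  2. substitute 't' -> 'n'  (+1)
  3. substitute 'u' -> 'o'  (+1)
  4. substitute 'd' -> 'i'  (+1)
  5. substitute 'i' -> 's'  (+1)
  6. substitute 'o' -> 'e'  (+1)
Edit distance = 6
Max length = max(6, 5) = 6
Similarity = 1 - 6/6
= 0.0000


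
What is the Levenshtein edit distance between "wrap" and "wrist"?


Word 1: "wrap" (length 4)
Word 2: "wrist" (length 5)
One optimal edit sequence (insert/delete/substitute each cost 1):
  1. keep 'w'
  2. keep 'r'
  3. insert 'i'  (+1)
  4. substitute 'a' -> 's'  (+1)
  5. substitute 'p' -> 't'  (+1)
Total edit operations: 3
Edit distance = 3


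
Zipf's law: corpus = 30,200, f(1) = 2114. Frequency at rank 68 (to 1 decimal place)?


Zipf's law: f(r) = f(1) / r
f(1) = 2114
f(68) = 2114 / 68
= 31.1 occurrences


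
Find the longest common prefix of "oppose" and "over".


Word 1: "oppose"
Word 2: "over"
Comparing from start:
  Pos 0: 'o' == 'o'
  Pos 1: 'p' != 'v' (stop)
LCP = "o" (length 1)


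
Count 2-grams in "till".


Word: "till" (length 4)
Number of 2-grams = length - 2 + 1 = 4 - 2 + 1
= 3


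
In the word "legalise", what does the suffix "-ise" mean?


Suffix: -ise
Example: legalise = legal + -ise
Meaning = to make


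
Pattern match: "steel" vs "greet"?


Pattern of "steel": [0, 1, 2, 2, 3]
Pattern of "greet": [0, 1, 2, 2, 3]
Patterns match
Same pattern = Yes


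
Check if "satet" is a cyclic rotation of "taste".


Word: "taste", Candidate: "satet"
Method: check if candidate is substring of word+word
"tastetaste" contains "satet"? No
Is rotation = No


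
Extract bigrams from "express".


Word: "express" (length 7)
Number of bigrams = 7 - 2 + 1 = 6
  Position 0: "ex"
  Position 1: "xp"
  Position 2: "pr"
  Position 3: "re"
  Position 4: "es"
  Position 5: "ss"
Bigrams = "ex", "xp", "pr", "re", "es", "ss"


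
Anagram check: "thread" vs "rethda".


Word 1: "thread" → sorted: adehrt
Word 2: "rethda" → sorted: adehrt
Same letters? adehrt == adehrt
Anagram = Yes


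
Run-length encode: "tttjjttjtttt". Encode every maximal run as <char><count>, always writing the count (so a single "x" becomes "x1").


String: "tttjjttjtttt"
Scanning for consecutive runs:
  't' x 3
  'j' x 2
  't' x 2
  'j' x 1
  't' x 4
RLE = "t3j2t2j1t4"


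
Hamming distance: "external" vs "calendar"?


Comparing character by character (same length = 8):
  Pos 0: 'e' vs 'c' !=
  Pos 1: 'x' vs 'a' !=
  Pos 2: 't' vs 'l' !=
  Pos 3: 'e' vs 'e' =
  Pos 4: 'r' vs 'n' !=
  Pos 5: 'n' vs 'd' !=
  Pos 6: 'a' vs 'a' =
  Pos 7: 'l' vs 'r' !=
Hamming distance = 6


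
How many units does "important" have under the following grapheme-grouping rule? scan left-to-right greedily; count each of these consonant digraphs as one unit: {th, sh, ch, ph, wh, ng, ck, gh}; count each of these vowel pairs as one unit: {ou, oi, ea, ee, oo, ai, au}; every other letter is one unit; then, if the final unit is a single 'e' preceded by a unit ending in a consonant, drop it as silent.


Word: "important" (9 letters)
Left-to-right scan:
  (1) 'i' (letter)
  (2) 'm' (letter)
  (3) 'p' (letter)
  (4) 'o' (letter)
  (5) 'r' (letter)
  (6) 't' (letter)
  (7) 'a' (letter)
  (8) 'n' (letter)
  (9) 't' (letter)
Units from scan: 9
Sound units = 9 units


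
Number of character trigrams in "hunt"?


Word: "hunt" (length 4)
Number of 3-grams = length - 3 + 1 = 4 - 3 + 1
= 2


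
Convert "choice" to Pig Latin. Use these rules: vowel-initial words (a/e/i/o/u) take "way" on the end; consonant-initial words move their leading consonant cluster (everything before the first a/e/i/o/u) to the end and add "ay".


Word: "choice"
Starts with consonant(s) → move to end, add 'ay'
Consonant cluster: "ch"
Pig Latin = "oicechay"


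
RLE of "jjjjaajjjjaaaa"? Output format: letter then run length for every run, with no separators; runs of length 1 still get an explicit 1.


String: "jjjjaajjjjaaaa"
Scanning for consecutive runs:
  'j' x 4
  'a' x 2
  'j' x 4
  'a' x 4
RLE = "j4a2j4a4"


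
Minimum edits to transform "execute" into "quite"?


Word 1: "execute" (length 7)
Word 2: "quite" (length 5)
One optimal edit sequence (insert/delete/substitute each cost 1):
  1. delete 'e'  (+1)
  2. delete 'x'  (+1)
  3. substitute 'e' -> 'q'  (+1)
  4. substitute 'c' -> 'u'  (+1)
  5. substitute 'u' -> 'i'  (+1)
  6. keep 't'
  7. keep 'e'
Total edit operations: 5
Edit distance = 5


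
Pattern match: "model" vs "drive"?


Pattern of "model": [0, 1, 2, 3, 4]
Pattern of "drive": [0, 1, 2, 3, 4]
Patterns match
Same pattern = Yes


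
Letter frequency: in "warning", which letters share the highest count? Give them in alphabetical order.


Word: "warning"
Letter counts:
  'a': 1
  'g': 1
  'i': 1
  'n': 2
  'r': 1
  'w': 1
Maximum count = 2
Most frequent = 'n' (2 times each)


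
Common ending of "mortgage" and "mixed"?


Word 1: "mortgage"
Word 2: "mixed"
Comparing from end:
  Pos -1: 'e' != 'd' (stop)
LCS = "" (length 0)


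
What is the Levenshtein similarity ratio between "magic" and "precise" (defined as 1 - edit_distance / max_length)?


Word 1: "magic" (length 5)
Word 2: "precise" (length 7)
One optimal edit sequence:
  1. insert 'p'  (+1)
  2. substitute 'm' -> 'r'  (+1)
  3. substitute 'a' -> 'e'  (+1)
  4. substitute 'g' -> 'c'  (+1)
  5. keep 'i'
  6. insert 's'  (+1)
  7. substitute 'c' -> 'e'  (+1)
Edit distance = 6
Max length = max(5, 7) = 7
Similarity = 1 - 6/7
= 0.1429


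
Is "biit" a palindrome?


Word: "biit"
Reversed: "tiib"
Forward == Backward? biit != tiib
Palindrome = No


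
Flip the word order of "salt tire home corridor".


Original: "salt tire home corridor"
Words (1..n): salt | tire | home | corridor
Reversed (n..1): corridor | home | tire | salt
Result = "corridor home tire salt"


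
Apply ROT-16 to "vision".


Word: "vision"
Shift: 16
Each letter → (letter + shift) mod 26:
  'v' (21) + 16 = 11 → 'l'
  'i' (8) + 16 = 24 → 'y'
  's' (18) + 16 = 8 → 'i'
  'i' (8) + 16 = 24 → 'y'
  'o' (14) + 16 = 4 → 'e'
  'n' (13) + 16 = 3 → 'd'
Result = "lyiyed"


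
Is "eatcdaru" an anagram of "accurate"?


Word 1: "accurate" → sorted: aaccertu
Word 2: "eatcdaru" → sorted: aacdertu
Same letters? aaccertu != aacdertu
Anagram = No


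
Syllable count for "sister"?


Word: "sister"
Syllable breakdown: sis · ter
Counting: 2 parts
= 2 syllables


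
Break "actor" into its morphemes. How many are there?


Word: "actor"
Morphemes: act + -or
Each morpheme carries meaning
= 2 morphemes


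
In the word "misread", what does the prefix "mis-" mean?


Prefix: mis-
Example: misread (mis- + read)
Meaning = wrongly


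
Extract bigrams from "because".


Word: "because" (length 7)
Number of bigrams = 7 - 2 + 1 = 6
  Position 0: "be"
  Position 1: "ec"
  Position 2: "ca"
  Position 3: "au"
  Position 4: "us"
  Position 5: "se"
Bigrams = "be", "ec", "ca", "au", "us", "se"


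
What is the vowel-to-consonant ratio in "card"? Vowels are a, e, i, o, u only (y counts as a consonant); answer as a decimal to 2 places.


Word: "card"
Vowels (a,e,i,o,u): 1
Consonants: 3
Ratio = 1/3
= 0.33


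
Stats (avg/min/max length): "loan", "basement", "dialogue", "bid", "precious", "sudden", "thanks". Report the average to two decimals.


Lengths: "loan"=4, "basement"=8, "dialogue"=8, "bid"=3, "precious"=8, "sudden"=6, "thanks"=6
Sum = 43, Count = 7
Average = 43/7 = 6.14
= avg=6.14, min=3, max=8


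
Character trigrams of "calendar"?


Word: "calendar" (length 8)
Number of trigrams = 8 - 3 + 1 = 6
  Position 0: "cal"
  Position 1: "ale"
  Position 2: "len"
  Position 3: "end"
  Position 4: "nda"
  Position 5: "dar"
Trigrams = "cal", "ale", "len", "end", "nda", "dar"


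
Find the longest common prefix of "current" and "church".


Word 1: "current"
Word 2: "church"
Comparing from start:
  Pos 0: 'c' == 'c'
  Pos 1: 'u' != 'h' (stop)
LCP = "c" (length 1)


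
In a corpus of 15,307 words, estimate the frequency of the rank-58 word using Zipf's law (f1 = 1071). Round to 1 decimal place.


Zipf's law: f(r) = f(1) / r
f(1) = 1071
f(58) = 1071 / 58
= 18.5 occurrences


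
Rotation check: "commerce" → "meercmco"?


Word: "commerce", Candidate: "meercmco"
Method: check if candidate is substring of word+word
"commercecommerce" contains "meercmco"? No
Is rotation = No


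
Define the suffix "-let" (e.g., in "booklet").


Suffix: -let
Example: booklet (book + -let)
Meaning = small


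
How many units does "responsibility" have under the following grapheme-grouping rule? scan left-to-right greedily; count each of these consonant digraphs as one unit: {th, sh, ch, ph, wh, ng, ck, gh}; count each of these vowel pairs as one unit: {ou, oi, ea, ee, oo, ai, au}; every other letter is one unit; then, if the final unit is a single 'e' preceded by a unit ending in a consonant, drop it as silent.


Word: "responsibility" (14 letters)
Left-to-right scan:
  [1] 'r' (letter)
  [2] 'e' (letter)
  [3] 's' (letter)
  [4] 'p' (letter)
  [5] 'o' (letter)
  [6] 'n' (letter)
  [7] 's' (letter)
  [8] 'i' (letter)
  [9] 'b' (letter)
  [10] 'i' (letter)
  [11] 'l' (letter)
  [12] 'i' (letter)
  [13] 't' (letter)
  [14] 'y' (letter)
Units from scan: 14
Sound units = 14 units


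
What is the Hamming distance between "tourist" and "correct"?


Comparing character by character (same length = 7):
  Pos 0: 't' vs 'c' !=
  Pos 1: 'o' vs 'o' =
  Pos 2: 'u' vs 'r' !=
  Pos 3: 'r' vs 'r' =
  Pos 4: 'i' vs 'e' !=
  Pos 5: 's' vs 'c' !=
  Pos 6: 't' vs 't' =
Hamming distance = 4


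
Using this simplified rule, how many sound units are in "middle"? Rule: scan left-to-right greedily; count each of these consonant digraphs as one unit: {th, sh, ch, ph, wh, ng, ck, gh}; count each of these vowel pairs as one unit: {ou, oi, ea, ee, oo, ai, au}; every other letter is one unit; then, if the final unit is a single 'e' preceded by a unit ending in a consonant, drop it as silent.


Word: "middle" (6 letters)
Left-to-right scan:
  1. 'm' (letter)
  2. 'i' (letter)
  3. 'd' (letter)
  4. 'd' (letter)
  5. 'l' (letter)
  6. 'e' (letter)
Units from scan: 6
Final unit is 'e' after a consonant -> drop as silent (-1)
Sound units = 5 units


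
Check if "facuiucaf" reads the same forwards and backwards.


Word: "facuiucaf"
Reversed: "facuiucaf"
Forward == Backward? facuiucaf == facuiucaf
Palindrome = Yes


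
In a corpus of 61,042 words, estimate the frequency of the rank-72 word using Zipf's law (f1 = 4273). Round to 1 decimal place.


Zipf's law: f(r) = f(1) / r
f(1) = 4273
f(72) = 4273 / 72
= 59.3 occurrences


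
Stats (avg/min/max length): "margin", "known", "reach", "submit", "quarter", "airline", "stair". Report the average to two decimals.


Lengths: "margin"=6, "known"=5, "reach"=5, "submit"=6, "quarter"=7, "airline"=7, "stair"=5
Sum = 41, Count = 7
Average = 41/7 = 5.86
= avg=5.86, min=5, max=7


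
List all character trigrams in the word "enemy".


Word: "enemy" (length 5)
Number of trigrams = 5 - 3 + 1 = 3
  Position 0: "ene"
  Position 1: "nem"
  Position 2: "emy"
Trigrams = "ene", "nem", "emy"


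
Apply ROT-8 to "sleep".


Word: "sleep"
Shift: 8
Each letter → (letter + shift) mod 26:
  's' (18) + 8 = 0 → 'a'
  'l' (11) + 8 = 19 → 't'
  'e' (4) + 8 = 12 → 'm'
  'e' (4) + 8 = 12 → 'm'
  'p' (15) + 8 = 23 → 'x'
Result = "atmmx"


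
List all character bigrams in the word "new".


Word: "new" (length 3)
Number of bigrams = 3 - 2 + 1 = 2
  Position 0: "ne"
  Position 1: "ew"
Bigrams = "ne", "ew"


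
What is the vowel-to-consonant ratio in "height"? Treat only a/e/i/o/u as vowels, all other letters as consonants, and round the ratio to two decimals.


Word: "height"
Vowels (a,e,i,o,u): 2
Consonants: 4
Ratio = 2/4
= 0.50


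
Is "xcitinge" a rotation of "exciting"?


Word: "exciting", Candidate: "xcitinge"
Method: check if candidate is substring of word+word
"excitingexciting" contains "xcitinge"? Yes
Is rotation = Yes


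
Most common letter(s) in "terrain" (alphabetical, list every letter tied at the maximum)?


Word: "terrain"
Letter counts:
  'a': 1
  'e': 1
  'i': 1
  'n': 1
  'r': 2
  't': 1
Maximum count = 2
Most frequent = 'r' (2 times each)


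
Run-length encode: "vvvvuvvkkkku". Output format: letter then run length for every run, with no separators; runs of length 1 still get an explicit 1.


String: "vvvvuvvkkkku"
Scanning for consecutive runs:
  'v' x 4
  'u' x 1
  'v' x 2
  'k' x 4
  'u' x 1
RLE = "v4u1v2k4u1"


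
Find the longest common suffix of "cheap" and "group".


Word 1: "cheap"
Word 2: "group"
Comparing from end:
  Pos -1: 'p' == 'p'
  Pos -2: 'a' != 'u' (stop)
LCS = "p" (length 1)


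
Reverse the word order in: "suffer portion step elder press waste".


Original: "suffer portion step elder press waste"
Words (1..n): suffer | portion | step | elder | press | waste
Reversed (n..1): waste | press | elder | step | portion | suffer
Result = "waste press elder step portion suffer"


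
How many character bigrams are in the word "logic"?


Word: "logic" (length 5)
Number of 2-grams = length - 2 + 1 = 5 - 2 + 1
= 4


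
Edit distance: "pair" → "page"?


Word 1: "pair" (length 4)
Word 2: "page" (length 4)
One optimal edit sequence (insert/delete/substitute each cost 1):
  1. keep 'p'
  2. keep 'a'
  3. substitute 'i' -> 'g'  (+1)
  4. substitute 'r' -> 'e'  (+1)
Total edit operations: 2
Edit distance = 2


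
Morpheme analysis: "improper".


Word: "improper"
Morphemes: im- | proper
Each morpheme carries meaning
= 2 morphemes


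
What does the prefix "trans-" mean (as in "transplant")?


Prefix: trans-
Example: transplant (trans- + plant)
Meaning = across


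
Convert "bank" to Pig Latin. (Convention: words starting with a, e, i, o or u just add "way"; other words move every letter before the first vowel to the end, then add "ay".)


Word: "bank"
Starts with consonant(s) → move to end, add 'ay'
Consonant cluster: "b"
Pig Latin = "ankbay"


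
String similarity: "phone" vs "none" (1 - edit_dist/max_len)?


Word 1: "phone" (length 5)
Word 2: "none" (length 4)
One optimal edit sequence:
  1. delete 'p'  (+1)
  2. substitute 'h' -> 'n'  (+1)
  3. keep 'o'
  4. keep 'n'
  5. keep 'e'
Edit distance = 2
Max length = max(5, 4) = 5
Similarity = 1 - 2/5
= 0.6000


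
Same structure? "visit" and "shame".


Pattern of "visit": [0, 1, 2, 1, 3]
Pattern of "shame": [0, 1, 2, 3, 4]
Patterns do not match
Same pattern = No


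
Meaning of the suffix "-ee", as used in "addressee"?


Suffix: -ee
Example: addressee (address + -ee)
Meaning = one who receives


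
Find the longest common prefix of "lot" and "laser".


Word 1: "lot"
Word 2: "laser"
Comparing from start:
  Pos 0: 'l' == 'l'
  Pos 1: 'o' != 'a' (stop)
LCP = "l" (length 1)


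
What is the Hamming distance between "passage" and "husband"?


Comparing character by character (same length = 7):
  Pos 0: 'p' vs 'h' !=
  Pos 1: 'a' vs 'u' !=
  Pos 2: 's' vs 's' =
  Pos 3: 's' vs 'b' !=
  Pos 4: 'a' vs 'a' =
  Pos 5: 'g' vs 'n' !=
  Pos 6: 'e' vs 'd' !=
Hamming distance = 5


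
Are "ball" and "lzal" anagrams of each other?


Word 1: "ball" → sorted: abll
Word 2: "lzal" → sorted: allz
Same letters? abll != allz
Anagram = No


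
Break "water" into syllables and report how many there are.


Word: "water"
Syllable breakdown: wa | ter
Counting: 2 parts
= 2 syllables


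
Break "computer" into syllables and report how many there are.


Word: "computer"
Syllable breakdown: com-pu-ter
Counting: 3 parts
= 3 syllables


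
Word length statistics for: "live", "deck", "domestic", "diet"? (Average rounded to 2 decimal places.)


Lengths: "live"=4, "deck"=4, "domestic"=8, "diet"=4
Sum = 20, Count = 4
Average = 20/4 = 5.00
= avg=5.00, min=4, max=8


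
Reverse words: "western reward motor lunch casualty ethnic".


Original: "western reward motor lunch casualty ethnic"
Words (1..n): western | reward | motor | lunch | casualty | ethnic
Reversed (n..1): ethnic | casualty | lunch | motor | reward | western
Result = "ethnic casualty lunch motor reward western"
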